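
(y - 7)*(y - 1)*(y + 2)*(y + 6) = y^4 - 45*y^2 - 40*y + 84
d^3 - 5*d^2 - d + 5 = (d - 5)*(d - 1)*(d + 1)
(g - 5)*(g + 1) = g^2 - 4*g - 5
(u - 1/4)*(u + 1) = u^2 + 3*u/4 - 1/4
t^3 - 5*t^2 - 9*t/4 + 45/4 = (t - 5)*(t - 3/2)*(t + 3/2)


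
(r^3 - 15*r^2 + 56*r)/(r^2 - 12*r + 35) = r*(r - 8)/(r - 5)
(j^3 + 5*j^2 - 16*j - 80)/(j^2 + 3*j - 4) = (j^2 + j - 20)/(j - 1)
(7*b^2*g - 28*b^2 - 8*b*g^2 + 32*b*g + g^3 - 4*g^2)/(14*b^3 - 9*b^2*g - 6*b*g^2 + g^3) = (g - 4)/(2*b + g)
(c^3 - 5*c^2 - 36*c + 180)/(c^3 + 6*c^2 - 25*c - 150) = (c - 6)/(c + 5)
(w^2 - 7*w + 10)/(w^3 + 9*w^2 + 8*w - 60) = (w - 5)/(w^2 + 11*w + 30)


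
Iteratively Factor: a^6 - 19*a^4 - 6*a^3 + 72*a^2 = (a - 4)*(a^5 + 4*a^4 - 3*a^3 - 18*a^2) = (a - 4)*(a - 2)*(a^4 + 6*a^3 + 9*a^2) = (a - 4)*(a - 2)*(a + 3)*(a^3 + 3*a^2) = (a - 4)*(a - 2)*(a + 3)^2*(a^2) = a*(a - 4)*(a - 2)*(a + 3)^2*(a)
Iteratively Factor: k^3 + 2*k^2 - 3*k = (k)*(k^2 + 2*k - 3) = k*(k - 1)*(k + 3)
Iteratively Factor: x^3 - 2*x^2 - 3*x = (x)*(x^2 - 2*x - 3) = x*(x - 3)*(x + 1)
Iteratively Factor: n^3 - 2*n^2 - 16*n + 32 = (n - 4)*(n^2 + 2*n - 8) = (n - 4)*(n + 4)*(n - 2)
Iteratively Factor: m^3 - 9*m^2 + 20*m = (m)*(m^2 - 9*m + 20) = m*(m - 5)*(m - 4)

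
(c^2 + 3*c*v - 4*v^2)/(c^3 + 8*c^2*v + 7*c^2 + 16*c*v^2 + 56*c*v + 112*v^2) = (c - v)/(c^2 + 4*c*v + 7*c + 28*v)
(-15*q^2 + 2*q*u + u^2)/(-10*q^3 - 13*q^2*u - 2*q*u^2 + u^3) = (15*q^2 - 2*q*u - u^2)/(10*q^3 + 13*q^2*u + 2*q*u^2 - u^3)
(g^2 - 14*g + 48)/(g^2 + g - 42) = (g - 8)/(g + 7)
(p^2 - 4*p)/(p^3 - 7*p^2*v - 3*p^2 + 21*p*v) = (p - 4)/(p^2 - 7*p*v - 3*p + 21*v)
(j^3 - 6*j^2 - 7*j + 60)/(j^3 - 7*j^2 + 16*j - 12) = (j^3 - 6*j^2 - 7*j + 60)/(j^3 - 7*j^2 + 16*j - 12)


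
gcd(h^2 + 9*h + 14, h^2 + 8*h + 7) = h + 7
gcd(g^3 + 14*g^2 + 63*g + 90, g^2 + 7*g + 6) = g + 6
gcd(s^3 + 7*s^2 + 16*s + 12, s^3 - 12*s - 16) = s^2 + 4*s + 4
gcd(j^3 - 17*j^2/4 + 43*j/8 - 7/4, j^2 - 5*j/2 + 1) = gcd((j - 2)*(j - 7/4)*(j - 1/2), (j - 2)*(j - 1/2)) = j^2 - 5*j/2 + 1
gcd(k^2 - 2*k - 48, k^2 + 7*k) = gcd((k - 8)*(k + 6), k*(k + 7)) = 1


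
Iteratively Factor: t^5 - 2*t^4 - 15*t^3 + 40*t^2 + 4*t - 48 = (t - 3)*(t^4 + t^3 - 12*t^2 + 4*t + 16) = (t - 3)*(t - 2)*(t^3 + 3*t^2 - 6*t - 8) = (t - 3)*(t - 2)*(t + 1)*(t^2 + 2*t - 8) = (t - 3)*(t - 2)^2*(t + 1)*(t + 4)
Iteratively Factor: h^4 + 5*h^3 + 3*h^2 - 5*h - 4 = (h - 1)*(h^3 + 6*h^2 + 9*h + 4) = (h - 1)*(h + 4)*(h^2 + 2*h + 1) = (h - 1)*(h + 1)*(h + 4)*(h + 1)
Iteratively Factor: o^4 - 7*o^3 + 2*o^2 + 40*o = (o - 5)*(o^3 - 2*o^2 - 8*o) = (o - 5)*(o - 4)*(o^2 + 2*o) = (o - 5)*(o - 4)*(o + 2)*(o)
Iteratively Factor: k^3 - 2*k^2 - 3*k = (k + 1)*(k^2 - 3*k) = k*(k + 1)*(k - 3)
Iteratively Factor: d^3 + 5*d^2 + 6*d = (d + 3)*(d^2 + 2*d) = (d + 2)*(d + 3)*(d)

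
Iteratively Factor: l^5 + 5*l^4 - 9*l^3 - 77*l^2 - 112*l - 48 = (l - 4)*(l^4 + 9*l^3 + 27*l^2 + 31*l + 12) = (l - 4)*(l + 1)*(l^3 + 8*l^2 + 19*l + 12) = (l - 4)*(l + 1)*(l + 3)*(l^2 + 5*l + 4) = (l - 4)*(l + 1)*(l + 3)*(l + 4)*(l + 1)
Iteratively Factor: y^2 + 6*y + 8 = (y + 2)*(y + 4)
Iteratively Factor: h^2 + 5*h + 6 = (h + 2)*(h + 3)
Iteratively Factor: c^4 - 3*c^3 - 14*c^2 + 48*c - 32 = (c - 4)*(c^3 + c^2 - 10*c + 8) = (c - 4)*(c + 4)*(c^2 - 3*c + 2) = (c - 4)*(c - 1)*(c + 4)*(c - 2)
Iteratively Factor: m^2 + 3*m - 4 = (m - 1)*(m + 4)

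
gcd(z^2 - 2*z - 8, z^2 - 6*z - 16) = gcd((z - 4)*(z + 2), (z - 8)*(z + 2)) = z + 2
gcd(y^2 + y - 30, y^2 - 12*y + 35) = y - 5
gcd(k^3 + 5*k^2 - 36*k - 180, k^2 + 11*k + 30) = k^2 + 11*k + 30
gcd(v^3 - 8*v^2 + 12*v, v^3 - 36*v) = v^2 - 6*v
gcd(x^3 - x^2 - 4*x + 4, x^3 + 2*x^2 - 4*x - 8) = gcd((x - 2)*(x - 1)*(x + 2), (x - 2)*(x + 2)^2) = x^2 - 4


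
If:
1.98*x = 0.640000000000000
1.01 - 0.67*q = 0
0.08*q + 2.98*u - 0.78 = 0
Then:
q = 1.51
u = 0.22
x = 0.32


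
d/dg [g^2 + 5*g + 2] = 2*g + 5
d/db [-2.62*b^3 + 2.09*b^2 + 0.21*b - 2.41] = -7.86*b^2 + 4.18*b + 0.21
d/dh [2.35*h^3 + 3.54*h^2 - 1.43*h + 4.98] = 7.05*h^2 + 7.08*h - 1.43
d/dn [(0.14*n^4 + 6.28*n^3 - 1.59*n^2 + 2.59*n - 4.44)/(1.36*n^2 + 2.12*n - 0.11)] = (0.3808*n^5 + 9.4312*n^4 + 26.5656*n^3 - 8.9656*n^2 + 12.4266*n + 9.1279)/(1.8496*n^4 + 5.7664*n^3 + 4.1952*n^2 - 0.4664*n + 0.0121)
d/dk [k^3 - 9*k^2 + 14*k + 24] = 3*k^2 - 18*k + 14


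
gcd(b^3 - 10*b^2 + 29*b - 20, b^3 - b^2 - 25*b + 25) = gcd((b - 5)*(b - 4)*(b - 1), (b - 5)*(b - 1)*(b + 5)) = b^2 - 6*b + 5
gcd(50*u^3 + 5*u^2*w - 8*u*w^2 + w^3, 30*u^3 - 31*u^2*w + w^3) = 5*u - w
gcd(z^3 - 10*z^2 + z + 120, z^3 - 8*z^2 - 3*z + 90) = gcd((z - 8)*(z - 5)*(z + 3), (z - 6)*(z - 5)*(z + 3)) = z^2 - 2*z - 15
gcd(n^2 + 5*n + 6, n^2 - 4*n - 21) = n + 3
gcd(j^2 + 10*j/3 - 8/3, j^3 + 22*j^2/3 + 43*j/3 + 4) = j + 4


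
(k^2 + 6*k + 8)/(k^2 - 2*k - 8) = (k + 4)/(k - 4)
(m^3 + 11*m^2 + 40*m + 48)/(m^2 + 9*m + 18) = (m^2 + 8*m + 16)/(m + 6)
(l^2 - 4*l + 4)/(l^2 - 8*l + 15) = (l^2 - 4*l + 4)/(l^2 - 8*l + 15)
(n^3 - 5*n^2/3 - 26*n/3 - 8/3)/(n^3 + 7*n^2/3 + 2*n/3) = (n - 4)/n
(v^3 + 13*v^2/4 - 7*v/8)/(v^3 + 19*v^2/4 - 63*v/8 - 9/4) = v*(8*v^2 + 26*v - 7)/(8*v^3 + 38*v^2 - 63*v - 18)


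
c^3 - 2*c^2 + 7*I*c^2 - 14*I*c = c*(c - 2)*(c + 7*I)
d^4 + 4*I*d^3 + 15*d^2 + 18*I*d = d*(d - 3*I)*(d + I)*(d + 6*I)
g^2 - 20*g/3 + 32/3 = (g - 4)*(g - 8/3)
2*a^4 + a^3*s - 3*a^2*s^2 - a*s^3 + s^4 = (-2*a + s)*(-a + s)*(a + s)^2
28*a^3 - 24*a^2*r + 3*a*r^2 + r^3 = (-2*a + r)^2*(7*a + r)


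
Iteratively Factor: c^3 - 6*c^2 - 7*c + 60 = (c - 5)*(c^2 - c - 12) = (c - 5)*(c - 4)*(c + 3)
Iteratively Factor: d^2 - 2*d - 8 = (d + 2)*(d - 4)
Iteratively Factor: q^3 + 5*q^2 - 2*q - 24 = (q + 4)*(q^2 + q - 6) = (q - 2)*(q + 4)*(q + 3)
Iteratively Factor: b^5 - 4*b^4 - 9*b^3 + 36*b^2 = (b - 3)*(b^4 - b^3 - 12*b^2) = b*(b - 3)*(b^3 - b^2 - 12*b) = b*(b - 3)*(b + 3)*(b^2 - 4*b) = b^2*(b - 3)*(b + 3)*(b - 4)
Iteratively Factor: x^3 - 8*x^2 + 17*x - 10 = (x - 1)*(x^2 - 7*x + 10) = (x - 5)*(x - 1)*(x - 2)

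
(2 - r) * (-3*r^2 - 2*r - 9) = 3*r^3 - 4*r^2 + 5*r - 18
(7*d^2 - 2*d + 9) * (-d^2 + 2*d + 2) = -7*d^4 + 16*d^3 + d^2 + 14*d + 18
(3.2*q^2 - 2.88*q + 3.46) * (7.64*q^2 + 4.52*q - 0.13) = 24.448*q^4 - 7.5392*q^3 + 13.0008*q^2 + 16.0136*q - 0.4498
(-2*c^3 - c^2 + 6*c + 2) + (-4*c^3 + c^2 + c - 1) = -6*c^3 + 7*c + 1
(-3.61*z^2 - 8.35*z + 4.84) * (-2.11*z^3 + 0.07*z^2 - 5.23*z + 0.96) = 7.6171*z^5 + 17.3658*z^4 + 8.0834*z^3 + 40.5437*z^2 - 33.3292*z + 4.6464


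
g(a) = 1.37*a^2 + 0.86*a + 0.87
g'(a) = 2.74*a + 0.86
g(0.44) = 1.51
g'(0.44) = 2.07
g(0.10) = 0.97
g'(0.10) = 1.13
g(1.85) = 7.15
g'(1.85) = 5.93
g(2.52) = 11.74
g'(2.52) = 7.76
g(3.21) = 17.75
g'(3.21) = 9.66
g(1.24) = 4.04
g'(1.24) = 4.26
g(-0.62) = 0.86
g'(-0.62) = -0.84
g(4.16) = 28.16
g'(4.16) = 12.26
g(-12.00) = 187.83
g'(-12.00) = -32.02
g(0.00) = 0.87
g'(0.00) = 0.86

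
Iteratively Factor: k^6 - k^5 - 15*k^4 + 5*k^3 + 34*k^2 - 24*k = (k - 4)*(k^5 + 3*k^4 - 3*k^3 - 7*k^2 + 6*k) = (k - 4)*(k - 1)*(k^4 + 4*k^3 + k^2 - 6*k) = (k - 4)*(k - 1)*(k + 2)*(k^3 + 2*k^2 - 3*k) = (k - 4)*(k - 1)^2*(k + 2)*(k^2 + 3*k) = k*(k - 4)*(k - 1)^2*(k + 2)*(k + 3)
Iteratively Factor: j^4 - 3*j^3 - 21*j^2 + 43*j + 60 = (j + 4)*(j^3 - 7*j^2 + 7*j + 15) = (j - 5)*(j + 4)*(j^2 - 2*j - 3) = (j - 5)*(j - 3)*(j + 4)*(j + 1)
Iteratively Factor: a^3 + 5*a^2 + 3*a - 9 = (a + 3)*(a^2 + 2*a - 3) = (a - 1)*(a + 3)*(a + 3)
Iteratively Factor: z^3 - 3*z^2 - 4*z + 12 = (z - 2)*(z^2 - z - 6) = (z - 3)*(z - 2)*(z + 2)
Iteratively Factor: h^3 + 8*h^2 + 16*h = (h + 4)*(h^2 + 4*h) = (h + 4)^2*(h)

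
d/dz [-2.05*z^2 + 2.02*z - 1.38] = 2.02 - 4.1*z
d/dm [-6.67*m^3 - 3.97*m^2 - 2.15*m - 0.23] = -20.01*m^2 - 7.94*m - 2.15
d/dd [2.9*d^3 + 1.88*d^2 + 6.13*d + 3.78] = 8.7*d^2 + 3.76*d + 6.13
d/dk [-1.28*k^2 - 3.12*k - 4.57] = -2.56*k - 3.12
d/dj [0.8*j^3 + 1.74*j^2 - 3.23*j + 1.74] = 2.4*j^2 + 3.48*j - 3.23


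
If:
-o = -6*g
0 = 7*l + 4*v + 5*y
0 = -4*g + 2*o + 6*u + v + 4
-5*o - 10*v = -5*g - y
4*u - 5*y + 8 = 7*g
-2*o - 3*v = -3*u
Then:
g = -4/11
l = -148/77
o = -24/11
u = -4/11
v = 12/11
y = 20/11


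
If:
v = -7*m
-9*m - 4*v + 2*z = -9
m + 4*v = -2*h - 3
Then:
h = -27*z/19 - 150/19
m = -2*z/19 - 9/19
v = 14*z/19 + 63/19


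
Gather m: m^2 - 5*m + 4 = m^2 - 5*m + 4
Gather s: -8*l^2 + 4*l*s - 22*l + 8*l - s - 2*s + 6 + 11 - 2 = -8*l^2 - 14*l + s*(4*l - 3) + 15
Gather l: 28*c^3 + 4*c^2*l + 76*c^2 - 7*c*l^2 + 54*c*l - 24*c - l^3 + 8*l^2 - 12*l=28*c^3 + 76*c^2 - 24*c - l^3 + l^2*(8 - 7*c) + l*(4*c^2 + 54*c - 12)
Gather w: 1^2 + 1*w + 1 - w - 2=0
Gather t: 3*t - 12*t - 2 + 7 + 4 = 9 - 9*t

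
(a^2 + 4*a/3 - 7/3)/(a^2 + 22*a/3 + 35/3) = (a - 1)/(a + 5)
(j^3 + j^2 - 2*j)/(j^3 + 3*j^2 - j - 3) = j*(j + 2)/(j^2 + 4*j + 3)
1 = 1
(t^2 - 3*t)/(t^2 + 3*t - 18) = t/(t + 6)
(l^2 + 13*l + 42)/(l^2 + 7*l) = (l + 6)/l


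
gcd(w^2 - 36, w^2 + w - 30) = w + 6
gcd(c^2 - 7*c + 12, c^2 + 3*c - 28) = c - 4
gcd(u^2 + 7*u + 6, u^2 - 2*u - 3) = u + 1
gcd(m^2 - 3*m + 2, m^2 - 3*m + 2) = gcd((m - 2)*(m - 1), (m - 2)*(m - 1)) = m^2 - 3*m + 2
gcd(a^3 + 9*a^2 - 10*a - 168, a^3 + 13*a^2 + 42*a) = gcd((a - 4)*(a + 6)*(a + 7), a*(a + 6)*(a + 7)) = a^2 + 13*a + 42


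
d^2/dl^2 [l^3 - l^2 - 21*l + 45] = 6*l - 2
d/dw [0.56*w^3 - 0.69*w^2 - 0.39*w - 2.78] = 1.68*w^2 - 1.38*w - 0.39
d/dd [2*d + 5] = 2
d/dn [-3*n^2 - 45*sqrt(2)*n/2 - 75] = -6*n - 45*sqrt(2)/2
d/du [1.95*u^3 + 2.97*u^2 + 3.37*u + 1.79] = 5.85*u^2 + 5.94*u + 3.37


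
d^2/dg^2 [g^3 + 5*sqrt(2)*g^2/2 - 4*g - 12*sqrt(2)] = 6*g + 5*sqrt(2)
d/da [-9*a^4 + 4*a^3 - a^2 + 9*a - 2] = -36*a^3 + 12*a^2 - 2*a + 9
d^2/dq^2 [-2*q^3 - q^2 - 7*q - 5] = -12*q - 2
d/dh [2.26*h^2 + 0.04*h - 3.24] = 4.52*h + 0.04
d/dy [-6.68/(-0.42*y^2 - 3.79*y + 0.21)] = (-5.6112*y - 25.3172)/(0.42*y^2 + 3.79*y - 0.21)^2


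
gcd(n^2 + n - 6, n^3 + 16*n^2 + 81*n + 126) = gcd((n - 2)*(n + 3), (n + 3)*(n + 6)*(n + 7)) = n + 3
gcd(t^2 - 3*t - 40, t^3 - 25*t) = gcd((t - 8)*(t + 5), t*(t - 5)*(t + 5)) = t + 5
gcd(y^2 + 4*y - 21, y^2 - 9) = y - 3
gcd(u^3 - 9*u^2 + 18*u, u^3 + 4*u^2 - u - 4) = 1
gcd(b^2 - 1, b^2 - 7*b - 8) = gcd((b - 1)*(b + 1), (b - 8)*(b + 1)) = b + 1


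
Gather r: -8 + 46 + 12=50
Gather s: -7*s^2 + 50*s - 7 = -7*s^2 + 50*s - 7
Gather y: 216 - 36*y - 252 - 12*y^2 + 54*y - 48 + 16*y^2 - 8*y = 4*y^2 + 10*y - 84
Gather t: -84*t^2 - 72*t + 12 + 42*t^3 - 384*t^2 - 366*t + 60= 42*t^3 - 468*t^2 - 438*t + 72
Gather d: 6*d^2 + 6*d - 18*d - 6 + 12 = 6*d^2 - 12*d + 6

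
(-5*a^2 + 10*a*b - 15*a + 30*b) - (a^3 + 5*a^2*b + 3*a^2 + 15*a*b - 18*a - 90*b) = -a^3 - 5*a^2*b - 8*a^2 - 5*a*b + 3*a + 120*b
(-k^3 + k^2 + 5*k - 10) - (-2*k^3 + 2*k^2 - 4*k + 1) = k^3 - k^2 + 9*k - 11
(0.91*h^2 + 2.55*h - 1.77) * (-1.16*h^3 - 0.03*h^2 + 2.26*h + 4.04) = -1.0556*h^5 - 2.9853*h^4 + 4.0333*h^3 + 9.4925*h^2 + 6.3018*h - 7.1508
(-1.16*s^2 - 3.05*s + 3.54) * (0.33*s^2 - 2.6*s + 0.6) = -0.3828*s^4 + 2.0095*s^3 + 8.4022*s^2 - 11.034*s + 2.124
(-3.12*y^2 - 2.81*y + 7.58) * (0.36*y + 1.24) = -1.1232*y^3 - 4.8804*y^2 - 0.7556*y + 9.3992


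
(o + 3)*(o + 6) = o^2 + 9*o + 18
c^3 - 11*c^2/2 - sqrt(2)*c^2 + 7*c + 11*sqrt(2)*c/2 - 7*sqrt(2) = (c - 7/2)*(c - 2)*(c - sqrt(2))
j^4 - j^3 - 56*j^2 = j^2*(j - 8)*(j + 7)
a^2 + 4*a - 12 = (a - 2)*(a + 6)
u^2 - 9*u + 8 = (u - 8)*(u - 1)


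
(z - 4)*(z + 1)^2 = z^3 - 2*z^2 - 7*z - 4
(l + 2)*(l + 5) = l^2 + 7*l + 10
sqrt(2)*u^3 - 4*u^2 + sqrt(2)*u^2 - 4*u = u*(u - 2*sqrt(2))*(sqrt(2)*u + sqrt(2))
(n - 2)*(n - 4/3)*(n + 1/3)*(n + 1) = n^4 - 2*n^3 - 13*n^2/9 + 22*n/9 + 8/9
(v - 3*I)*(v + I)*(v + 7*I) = v^3 + 5*I*v^2 + 17*v + 21*I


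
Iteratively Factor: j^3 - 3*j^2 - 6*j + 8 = (j + 2)*(j^2 - 5*j + 4) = (j - 4)*(j + 2)*(j - 1)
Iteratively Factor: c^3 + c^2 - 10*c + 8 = (c + 4)*(c^2 - 3*c + 2) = (c - 1)*(c + 4)*(c - 2)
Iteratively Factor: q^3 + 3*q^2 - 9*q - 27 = (q - 3)*(q^2 + 6*q + 9) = (q - 3)*(q + 3)*(q + 3)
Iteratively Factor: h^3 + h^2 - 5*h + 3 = (h + 3)*(h^2 - 2*h + 1) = (h - 1)*(h + 3)*(h - 1)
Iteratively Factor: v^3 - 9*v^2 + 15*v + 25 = (v - 5)*(v^2 - 4*v - 5) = (v - 5)*(v + 1)*(v - 5)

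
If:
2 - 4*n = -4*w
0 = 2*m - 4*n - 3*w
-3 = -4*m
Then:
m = 3/4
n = 3/7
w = -1/14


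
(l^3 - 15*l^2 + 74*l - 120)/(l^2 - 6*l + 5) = (l^2 - 10*l + 24)/(l - 1)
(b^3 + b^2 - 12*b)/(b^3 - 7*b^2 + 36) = b*(b + 4)/(b^2 - 4*b - 12)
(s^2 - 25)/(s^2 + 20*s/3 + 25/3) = 3*(s - 5)/(3*s + 5)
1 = 1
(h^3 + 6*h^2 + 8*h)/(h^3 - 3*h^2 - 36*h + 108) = h*(h^2 + 6*h + 8)/(h^3 - 3*h^2 - 36*h + 108)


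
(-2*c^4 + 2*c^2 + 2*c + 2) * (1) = -2*c^4 + 2*c^2 + 2*c + 2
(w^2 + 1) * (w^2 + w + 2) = w^4 + w^3 + 3*w^2 + w + 2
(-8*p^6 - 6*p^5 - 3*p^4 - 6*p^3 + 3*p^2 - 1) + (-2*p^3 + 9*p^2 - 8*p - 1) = -8*p^6 - 6*p^5 - 3*p^4 - 8*p^3 + 12*p^2 - 8*p - 2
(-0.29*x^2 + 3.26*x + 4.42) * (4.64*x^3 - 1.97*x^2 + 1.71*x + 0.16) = -1.3456*x^5 + 15.6977*x^4 + 13.5907*x^3 - 3.1792*x^2 + 8.0798*x + 0.7072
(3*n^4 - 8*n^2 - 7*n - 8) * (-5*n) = -15*n^5 + 40*n^3 + 35*n^2 + 40*n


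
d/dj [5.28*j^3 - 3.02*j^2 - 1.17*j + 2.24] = 15.84*j^2 - 6.04*j - 1.17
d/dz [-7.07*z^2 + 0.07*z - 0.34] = 0.07 - 14.14*z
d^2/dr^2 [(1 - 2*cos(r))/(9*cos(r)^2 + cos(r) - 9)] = (1458*sin(r)^4*cos(r) - 342*sin(r)^4 + 505*sin(r)^2 - 1521*cos(r)/4 + 1917*cos(3*r)/4 - 81*cos(5*r) - 35)/(-9*sin(r)^2 + cos(r))^3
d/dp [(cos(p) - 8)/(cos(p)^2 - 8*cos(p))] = sin(p)/cos(p)^2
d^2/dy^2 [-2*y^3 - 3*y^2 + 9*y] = -12*y - 6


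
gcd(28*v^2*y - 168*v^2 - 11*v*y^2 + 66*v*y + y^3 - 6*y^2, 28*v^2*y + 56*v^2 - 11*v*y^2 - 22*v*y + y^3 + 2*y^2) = 28*v^2 - 11*v*y + y^2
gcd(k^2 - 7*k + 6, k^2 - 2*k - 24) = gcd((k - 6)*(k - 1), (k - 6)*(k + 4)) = k - 6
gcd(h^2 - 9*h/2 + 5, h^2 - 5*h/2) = h - 5/2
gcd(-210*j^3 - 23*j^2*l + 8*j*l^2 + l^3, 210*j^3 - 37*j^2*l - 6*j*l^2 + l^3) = 30*j^2 - j*l - l^2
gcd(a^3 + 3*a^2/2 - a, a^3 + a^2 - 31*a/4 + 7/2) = a - 1/2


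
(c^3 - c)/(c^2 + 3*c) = (c^2 - 1)/(c + 3)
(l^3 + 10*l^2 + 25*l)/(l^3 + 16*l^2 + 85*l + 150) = l/(l + 6)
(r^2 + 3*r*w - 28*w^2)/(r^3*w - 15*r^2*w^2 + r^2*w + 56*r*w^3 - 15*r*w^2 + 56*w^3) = (r^2 + 3*r*w - 28*w^2)/(w*(r^3 - 15*r^2*w + r^2 + 56*r*w^2 - 15*r*w + 56*w^2))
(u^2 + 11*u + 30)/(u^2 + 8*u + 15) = (u + 6)/(u + 3)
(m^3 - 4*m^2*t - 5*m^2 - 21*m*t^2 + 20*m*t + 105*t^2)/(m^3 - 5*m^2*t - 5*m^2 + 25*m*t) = (-m^2 + 4*m*t + 21*t^2)/(m*(-m + 5*t))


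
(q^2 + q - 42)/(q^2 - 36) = (q + 7)/(q + 6)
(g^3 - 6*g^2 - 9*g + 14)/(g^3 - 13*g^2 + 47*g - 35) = (g + 2)/(g - 5)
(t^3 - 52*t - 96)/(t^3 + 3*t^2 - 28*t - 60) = (t - 8)/(t - 5)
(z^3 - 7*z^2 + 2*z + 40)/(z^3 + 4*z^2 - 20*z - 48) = (z - 5)/(z + 6)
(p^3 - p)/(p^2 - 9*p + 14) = (p^3 - p)/(p^2 - 9*p + 14)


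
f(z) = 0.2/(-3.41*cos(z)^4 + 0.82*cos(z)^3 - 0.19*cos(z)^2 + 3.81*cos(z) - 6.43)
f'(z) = 0.2*(-13.64*sin(z)*cos(z)^3 + 2.46*sin(z)*cos(z)^2 - 0.38*sin(z)*cos(z) + 3.81*sin(z))/(-3.41*cos(z)^4 + 0.82*cos(z)^3 - 0.19*cos(z)^2 + 3.81*cos(z) - 6.43)^2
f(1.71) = -0.03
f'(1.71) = 0.02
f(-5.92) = -0.04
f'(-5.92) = -0.02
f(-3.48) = -0.01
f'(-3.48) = 0.01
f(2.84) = -0.01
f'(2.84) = 0.01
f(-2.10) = -0.02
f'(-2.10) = -0.01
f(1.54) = -0.03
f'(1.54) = 0.02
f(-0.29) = -0.04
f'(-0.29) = 0.01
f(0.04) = -0.04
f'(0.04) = -0.00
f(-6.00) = -0.04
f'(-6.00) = -0.01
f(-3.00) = -0.01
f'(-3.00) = 0.00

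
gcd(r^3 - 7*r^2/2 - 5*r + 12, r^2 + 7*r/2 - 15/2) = r - 3/2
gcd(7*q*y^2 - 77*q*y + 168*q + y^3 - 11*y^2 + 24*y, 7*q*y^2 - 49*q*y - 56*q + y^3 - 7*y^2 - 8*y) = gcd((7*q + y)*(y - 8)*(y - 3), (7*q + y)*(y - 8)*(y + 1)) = 7*q*y - 56*q + y^2 - 8*y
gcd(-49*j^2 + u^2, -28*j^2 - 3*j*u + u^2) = -7*j + u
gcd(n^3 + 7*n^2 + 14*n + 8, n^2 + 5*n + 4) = n^2 + 5*n + 4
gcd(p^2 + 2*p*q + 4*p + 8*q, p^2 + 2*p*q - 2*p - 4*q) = p + 2*q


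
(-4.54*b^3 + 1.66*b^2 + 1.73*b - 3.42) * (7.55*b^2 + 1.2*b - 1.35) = -34.277*b^5 + 7.085*b^4 + 21.1825*b^3 - 25.986*b^2 - 6.4395*b + 4.617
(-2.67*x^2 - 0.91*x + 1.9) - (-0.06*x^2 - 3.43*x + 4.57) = -2.61*x^2 + 2.52*x - 2.67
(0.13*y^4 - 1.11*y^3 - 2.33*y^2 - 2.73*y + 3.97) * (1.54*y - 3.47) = 0.2002*y^5 - 2.1605*y^4 + 0.263500000000001*y^3 + 3.8809*y^2 + 15.5869*y - 13.7759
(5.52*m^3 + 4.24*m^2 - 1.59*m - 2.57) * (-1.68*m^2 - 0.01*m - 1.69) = -9.2736*m^5 - 7.1784*m^4 - 6.7*m^3 - 2.8321*m^2 + 2.7128*m + 4.3433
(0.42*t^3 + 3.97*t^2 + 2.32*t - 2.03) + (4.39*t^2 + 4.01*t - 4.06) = 0.42*t^3 + 8.36*t^2 + 6.33*t - 6.09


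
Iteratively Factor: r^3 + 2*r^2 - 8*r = (r)*(r^2 + 2*r - 8) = r*(r - 2)*(r + 4)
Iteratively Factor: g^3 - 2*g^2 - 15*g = (g - 5)*(g^2 + 3*g) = (g - 5)*(g + 3)*(g)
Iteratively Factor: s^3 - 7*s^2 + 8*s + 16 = (s - 4)*(s^2 - 3*s - 4) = (s - 4)*(s + 1)*(s - 4)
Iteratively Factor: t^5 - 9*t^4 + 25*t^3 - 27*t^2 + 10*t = (t - 1)*(t^4 - 8*t^3 + 17*t^2 - 10*t) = (t - 2)*(t - 1)*(t^3 - 6*t^2 + 5*t) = (t - 2)*(t - 1)^2*(t^2 - 5*t) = t*(t - 2)*(t - 1)^2*(t - 5)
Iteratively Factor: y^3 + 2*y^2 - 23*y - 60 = (y + 4)*(y^2 - 2*y - 15) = (y - 5)*(y + 4)*(y + 3)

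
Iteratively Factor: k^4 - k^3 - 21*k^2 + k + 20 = (k - 1)*(k^3 - 21*k - 20) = (k - 1)*(k + 1)*(k^2 - k - 20) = (k - 1)*(k + 1)*(k + 4)*(k - 5)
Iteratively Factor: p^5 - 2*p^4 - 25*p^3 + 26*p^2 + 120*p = (p - 3)*(p^4 + p^3 - 22*p^2 - 40*p) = (p - 5)*(p - 3)*(p^3 + 6*p^2 + 8*p) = (p - 5)*(p - 3)*(p + 2)*(p^2 + 4*p) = p*(p - 5)*(p - 3)*(p + 2)*(p + 4)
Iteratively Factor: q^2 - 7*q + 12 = (q - 4)*(q - 3)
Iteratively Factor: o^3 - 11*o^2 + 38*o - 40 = (o - 2)*(o^2 - 9*o + 20) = (o - 4)*(o - 2)*(o - 5)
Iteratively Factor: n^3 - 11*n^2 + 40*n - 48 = (n - 4)*(n^2 - 7*n + 12) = (n - 4)*(n - 3)*(n - 4)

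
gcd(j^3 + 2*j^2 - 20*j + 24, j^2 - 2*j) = j - 2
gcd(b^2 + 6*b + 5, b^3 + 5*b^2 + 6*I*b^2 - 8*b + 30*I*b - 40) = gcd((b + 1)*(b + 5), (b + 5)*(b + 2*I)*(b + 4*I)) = b + 5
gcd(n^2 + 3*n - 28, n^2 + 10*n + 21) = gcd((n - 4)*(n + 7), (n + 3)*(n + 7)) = n + 7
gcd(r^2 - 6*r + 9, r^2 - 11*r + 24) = r - 3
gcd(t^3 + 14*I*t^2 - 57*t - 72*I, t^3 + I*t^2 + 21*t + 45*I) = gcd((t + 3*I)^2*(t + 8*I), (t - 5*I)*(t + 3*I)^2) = t^2 + 6*I*t - 9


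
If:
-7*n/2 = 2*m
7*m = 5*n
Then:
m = 0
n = 0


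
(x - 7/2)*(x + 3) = x^2 - x/2 - 21/2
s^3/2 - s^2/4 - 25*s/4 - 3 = (s/2 + 1/4)*(s - 4)*(s + 3)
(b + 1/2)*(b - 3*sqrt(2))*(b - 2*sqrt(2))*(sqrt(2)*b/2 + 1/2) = sqrt(2)*b^4/2 - 9*b^3/2 + sqrt(2)*b^3/4 - 9*b^2/4 + 7*sqrt(2)*b^2/2 + 7*sqrt(2)*b/4 + 6*b + 3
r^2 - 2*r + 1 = (r - 1)^2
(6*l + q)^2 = 36*l^2 + 12*l*q + q^2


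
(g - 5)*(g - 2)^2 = g^3 - 9*g^2 + 24*g - 20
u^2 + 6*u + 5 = (u + 1)*(u + 5)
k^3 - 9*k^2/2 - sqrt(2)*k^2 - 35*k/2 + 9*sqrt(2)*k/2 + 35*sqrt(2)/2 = (k - 7)*(k + 5/2)*(k - sqrt(2))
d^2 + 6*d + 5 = (d + 1)*(d + 5)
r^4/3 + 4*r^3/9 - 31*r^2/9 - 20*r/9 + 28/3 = (r/3 + 1)*(r - 2)^2*(r + 7/3)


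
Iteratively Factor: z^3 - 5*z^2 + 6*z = (z)*(z^2 - 5*z + 6) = z*(z - 3)*(z - 2)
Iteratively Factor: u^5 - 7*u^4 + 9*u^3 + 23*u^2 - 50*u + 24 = (u - 1)*(u^4 - 6*u^3 + 3*u^2 + 26*u - 24) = (u - 1)*(u + 2)*(u^3 - 8*u^2 + 19*u - 12) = (u - 3)*(u - 1)*(u + 2)*(u^2 - 5*u + 4) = (u - 4)*(u - 3)*(u - 1)*(u + 2)*(u - 1)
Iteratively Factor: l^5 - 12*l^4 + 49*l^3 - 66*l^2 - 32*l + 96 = (l - 3)*(l^4 - 9*l^3 + 22*l^2 - 32) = (l - 3)*(l + 1)*(l^3 - 10*l^2 + 32*l - 32) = (l - 3)*(l - 2)*(l + 1)*(l^2 - 8*l + 16) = (l - 4)*(l - 3)*(l - 2)*(l + 1)*(l - 4)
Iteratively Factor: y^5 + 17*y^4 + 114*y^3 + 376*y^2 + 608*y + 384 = (y + 2)*(y^4 + 15*y^3 + 84*y^2 + 208*y + 192) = (y + 2)*(y + 4)*(y^3 + 11*y^2 + 40*y + 48) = (y + 2)*(y + 4)^2*(y^2 + 7*y + 12) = (y + 2)*(y + 4)^3*(y + 3)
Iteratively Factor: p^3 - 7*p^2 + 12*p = (p - 4)*(p^2 - 3*p) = (p - 4)*(p - 3)*(p)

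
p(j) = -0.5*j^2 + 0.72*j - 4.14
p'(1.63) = -0.91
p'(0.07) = 0.65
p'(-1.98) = 2.70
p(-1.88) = -7.26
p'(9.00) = -8.28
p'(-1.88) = 2.60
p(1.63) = -4.29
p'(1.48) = -0.76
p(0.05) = -4.11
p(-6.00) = -26.46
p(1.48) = -4.17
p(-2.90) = -10.43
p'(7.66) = -6.94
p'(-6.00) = 6.72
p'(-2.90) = 3.62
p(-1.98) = -7.53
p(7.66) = -27.96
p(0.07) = -4.09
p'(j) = 0.72 - 1.0*j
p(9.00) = -38.16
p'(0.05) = 0.67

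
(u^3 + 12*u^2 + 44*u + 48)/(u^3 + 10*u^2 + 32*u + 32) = (u + 6)/(u + 4)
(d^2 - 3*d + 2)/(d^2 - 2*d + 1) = (d - 2)/(d - 1)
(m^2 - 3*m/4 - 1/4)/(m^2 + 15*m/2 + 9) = (4*m^2 - 3*m - 1)/(2*(2*m^2 + 15*m + 18))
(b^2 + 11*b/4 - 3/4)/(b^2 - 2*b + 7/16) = 4*(b + 3)/(4*b - 7)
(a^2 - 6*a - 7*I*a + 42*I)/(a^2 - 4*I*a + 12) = (a^2 - 6*a - 7*I*a + 42*I)/(a^2 - 4*I*a + 12)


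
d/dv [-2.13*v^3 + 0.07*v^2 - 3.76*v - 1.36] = -6.39*v^2 + 0.14*v - 3.76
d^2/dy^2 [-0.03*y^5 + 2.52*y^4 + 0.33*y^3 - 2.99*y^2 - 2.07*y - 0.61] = -0.6*y^3 + 30.24*y^2 + 1.98*y - 5.98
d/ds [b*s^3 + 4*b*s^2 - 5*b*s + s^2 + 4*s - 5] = 3*b*s^2 + 8*b*s - 5*b + 2*s + 4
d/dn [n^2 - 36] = 2*n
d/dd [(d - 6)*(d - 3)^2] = 3*(d - 5)*(d - 3)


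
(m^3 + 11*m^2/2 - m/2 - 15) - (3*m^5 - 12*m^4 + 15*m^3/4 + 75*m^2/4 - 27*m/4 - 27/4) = -3*m^5 + 12*m^4 - 11*m^3/4 - 53*m^2/4 + 25*m/4 - 33/4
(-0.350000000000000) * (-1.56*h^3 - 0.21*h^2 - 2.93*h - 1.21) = 0.546*h^3 + 0.0735*h^2 + 1.0255*h + 0.4235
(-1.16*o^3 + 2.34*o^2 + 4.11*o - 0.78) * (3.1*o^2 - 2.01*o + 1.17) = -3.596*o^5 + 9.5856*o^4 + 6.6804*o^3 - 7.9413*o^2 + 6.3765*o - 0.9126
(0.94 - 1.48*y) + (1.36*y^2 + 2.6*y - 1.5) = 1.36*y^2 + 1.12*y - 0.56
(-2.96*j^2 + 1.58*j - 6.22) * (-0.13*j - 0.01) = 0.3848*j^3 - 0.1758*j^2 + 0.7928*j + 0.0622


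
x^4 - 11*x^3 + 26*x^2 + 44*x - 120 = (x - 6)*(x - 5)*(x - 2)*(x + 2)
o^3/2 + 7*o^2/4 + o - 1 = (o/2 + 1)*(o - 1/2)*(o + 2)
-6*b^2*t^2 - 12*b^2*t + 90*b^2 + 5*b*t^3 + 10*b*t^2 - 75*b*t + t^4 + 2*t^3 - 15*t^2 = (-b + t)*(6*b + t)*(t - 3)*(t + 5)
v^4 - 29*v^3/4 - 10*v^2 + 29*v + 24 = (v - 8)*(v - 2)*(v + 3/4)*(v + 2)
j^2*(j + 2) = j^3 + 2*j^2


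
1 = 1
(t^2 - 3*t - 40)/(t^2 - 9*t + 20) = (t^2 - 3*t - 40)/(t^2 - 9*t + 20)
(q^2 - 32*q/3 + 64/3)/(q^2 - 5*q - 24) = (q - 8/3)/(q + 3)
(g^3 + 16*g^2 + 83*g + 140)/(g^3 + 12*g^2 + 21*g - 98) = (g^2 + 9*g + 20)/(g^2 + 5*g - 14)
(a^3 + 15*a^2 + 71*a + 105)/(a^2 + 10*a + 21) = a + 5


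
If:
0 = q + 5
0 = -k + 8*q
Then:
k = -40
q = -5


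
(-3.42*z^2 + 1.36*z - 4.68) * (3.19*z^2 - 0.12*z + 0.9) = -10.9098*z^4 + 4.7488*z^3 - 18.1704*z^2 + 1.7856*z - 4.212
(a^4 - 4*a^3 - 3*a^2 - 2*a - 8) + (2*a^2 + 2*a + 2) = a^4 - 4*a^3 - a^2 - 6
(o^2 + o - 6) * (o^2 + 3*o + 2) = o^4 + 4*o^3 - o^2 - 16*o - 12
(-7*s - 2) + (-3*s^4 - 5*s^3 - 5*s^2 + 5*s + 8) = -3*s^4 - 5*s^3 - 5*s^2 - 2*s + 6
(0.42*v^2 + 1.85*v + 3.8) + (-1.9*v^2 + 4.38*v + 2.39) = -1.48*v^2 + 6.23*v + 6.19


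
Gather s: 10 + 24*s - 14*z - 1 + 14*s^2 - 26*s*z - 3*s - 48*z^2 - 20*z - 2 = 14*s^2 + s*(21 - 26*z) - 48*z^2 - 34*z + 7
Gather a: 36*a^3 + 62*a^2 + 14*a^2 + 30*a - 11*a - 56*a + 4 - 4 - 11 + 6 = 36*a^3 + 76*a^2 - 37*a - 5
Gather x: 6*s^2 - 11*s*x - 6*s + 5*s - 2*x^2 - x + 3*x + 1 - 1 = 6*s^2 - s - 2*x^2 + x*(2 - 11*s)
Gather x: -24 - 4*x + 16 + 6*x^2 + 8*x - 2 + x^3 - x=x^3 + 6*x^2 + 3*x - 10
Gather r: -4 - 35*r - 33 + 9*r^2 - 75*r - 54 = 9*r^2 - 110*r - 91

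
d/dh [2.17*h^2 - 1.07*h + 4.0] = 4.34*h - 1.07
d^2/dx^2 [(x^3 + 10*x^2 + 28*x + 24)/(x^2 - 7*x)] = 6*(49*x^3 + 24*x^2 - 168*x + 392)/(x^3*(x^3 - 21*x^2 + 147*x - 343))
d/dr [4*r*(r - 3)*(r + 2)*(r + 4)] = 16*r^3 + 36*r^2 - 80*r - 96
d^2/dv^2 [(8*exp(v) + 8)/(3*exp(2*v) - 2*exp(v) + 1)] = (72*exp(4*v) + 336*exp(3*v) - 288*exp(2*v) - 48*exp(v) + 24)*exp(v)/(27*exp(6*v) - 54*exp(5*v) + 63*exp(4*v) - 44*exp(3*v) + 21*exp(2*v) - 6*exp(v) + 1)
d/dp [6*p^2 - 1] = 12*p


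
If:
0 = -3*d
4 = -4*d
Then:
No Solution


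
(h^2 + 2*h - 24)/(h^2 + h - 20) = (h + 6)/(h + 5)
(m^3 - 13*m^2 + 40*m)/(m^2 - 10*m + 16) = m*(m - 5)/(m - 2)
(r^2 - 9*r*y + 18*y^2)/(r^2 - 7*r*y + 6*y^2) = (-r + 3*y)/(-r + y)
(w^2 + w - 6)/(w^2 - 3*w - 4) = (-w^2 - w + 6)/(-w^2 + 3*w + 4)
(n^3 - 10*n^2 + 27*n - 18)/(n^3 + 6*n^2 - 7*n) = (n^2 - 9*n + 18)/(n*(n + 7))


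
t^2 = t^2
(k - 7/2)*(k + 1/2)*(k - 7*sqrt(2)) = k^3 - 7*sqrt(2)*k^2 - 3*k^2 - 7*k/4 + 21*sqrt(2)*k + 49*sqrt(2)/4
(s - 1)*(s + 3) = s^2 + 2*s - 3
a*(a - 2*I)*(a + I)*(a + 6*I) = a^4 + 5*I*a^3 + 8*a^2 + 12*I*a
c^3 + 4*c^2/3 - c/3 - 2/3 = (c - 2/3)*(c + 1)^2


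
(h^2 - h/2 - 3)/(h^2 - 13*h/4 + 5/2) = 2*(2*h + 3)/(4*h - 5)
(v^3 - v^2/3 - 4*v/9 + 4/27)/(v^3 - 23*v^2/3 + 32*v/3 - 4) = (v^2 + v/3 - 2/9)/(v^2 - 7*v + 6)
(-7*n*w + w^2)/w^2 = (-7*n + w)/w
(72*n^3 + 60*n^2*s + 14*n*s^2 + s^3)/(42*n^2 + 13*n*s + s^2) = (12*n^2 + 8*n*s + s^2)/(7*n + s)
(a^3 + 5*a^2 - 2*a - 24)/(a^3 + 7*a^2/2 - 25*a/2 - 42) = 2*(a - 2)/(2*a - 7)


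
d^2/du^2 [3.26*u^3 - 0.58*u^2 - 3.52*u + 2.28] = 19.56*u - 1.16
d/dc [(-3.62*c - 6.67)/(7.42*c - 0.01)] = (367.494792*c - 0.495276)/(7.42*c - 0.01)^3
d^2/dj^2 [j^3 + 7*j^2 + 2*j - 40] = 6*j + 14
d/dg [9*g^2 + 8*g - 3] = 18*g + 8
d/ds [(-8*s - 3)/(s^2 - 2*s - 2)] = 2*(4*s^2 + 3*s + 5)/(s^4 - 4*s^3 + 8*s + 4)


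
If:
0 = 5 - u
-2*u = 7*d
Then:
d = -10/7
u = 5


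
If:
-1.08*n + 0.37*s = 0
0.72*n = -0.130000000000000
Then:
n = -0.18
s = -0.53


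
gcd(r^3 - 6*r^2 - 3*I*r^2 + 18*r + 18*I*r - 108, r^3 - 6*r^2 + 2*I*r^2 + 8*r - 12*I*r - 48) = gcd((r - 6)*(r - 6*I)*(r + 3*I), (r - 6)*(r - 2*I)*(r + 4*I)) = r - 6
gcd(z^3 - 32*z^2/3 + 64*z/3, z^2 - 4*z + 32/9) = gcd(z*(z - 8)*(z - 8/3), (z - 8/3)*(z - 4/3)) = z - 8/3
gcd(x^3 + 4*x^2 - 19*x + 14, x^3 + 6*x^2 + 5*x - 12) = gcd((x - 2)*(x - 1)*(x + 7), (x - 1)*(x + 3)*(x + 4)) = x - 1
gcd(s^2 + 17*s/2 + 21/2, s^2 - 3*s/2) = 1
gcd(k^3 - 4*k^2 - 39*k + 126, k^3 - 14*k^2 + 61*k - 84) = k^2 - 10*k + 21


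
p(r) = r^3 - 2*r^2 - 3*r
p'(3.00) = 12.00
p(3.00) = 0.00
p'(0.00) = -3.00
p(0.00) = 0.00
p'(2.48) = 5.53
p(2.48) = -4.49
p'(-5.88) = 124.24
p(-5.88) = -254.81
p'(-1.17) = 5.79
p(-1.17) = -0.83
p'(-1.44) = 8.98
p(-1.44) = -2.81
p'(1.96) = 0.68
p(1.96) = -6.03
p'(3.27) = 16.00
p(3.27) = 3.77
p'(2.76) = 8.81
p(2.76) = -2.49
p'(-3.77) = 54.72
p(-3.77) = -70.70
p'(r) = 3*r^2 - 4*r - 3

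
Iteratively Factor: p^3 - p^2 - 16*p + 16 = (p - 4)*(p^2 + 3*p - 4) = (p - 4)*(p + 4)*(p - 1)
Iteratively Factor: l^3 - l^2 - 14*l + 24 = (l + 4)*(l^2 - 5*l + 6) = (l - 3)*(l + 4)*(l - 2)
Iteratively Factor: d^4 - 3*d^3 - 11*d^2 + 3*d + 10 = (d - 1)*(d^3 - 2*d^2 - 13*d - 10) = (d - 1)*(d + 2)*(d^2 - 4*d - 5) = (d - 5)*(d - 1)*(d + 2)*(d + 1)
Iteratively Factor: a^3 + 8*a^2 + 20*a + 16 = (a + 2)*(a^2 + 6*a + 8) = (a + 2)^2*(a + 4)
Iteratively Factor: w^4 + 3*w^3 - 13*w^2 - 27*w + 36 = (w - 3)*(w^3 + 6*w^2 + 5*w - 12) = (w - 3)*(w - 1)*(w^2 + 7*w + 12) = (w - 3)*(w - 1)*(w + 3)*(w + 4)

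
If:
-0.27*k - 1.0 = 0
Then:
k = -3.70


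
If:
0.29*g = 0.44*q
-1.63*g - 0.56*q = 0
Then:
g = 0.00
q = 0.00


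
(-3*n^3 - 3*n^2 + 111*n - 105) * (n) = -3*n^4 - 3*n^3 + 111*n^2 - 105*n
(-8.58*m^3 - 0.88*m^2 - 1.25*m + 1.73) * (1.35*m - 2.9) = -11.583*m^4 + 23.694*m^3 + 0.8645*m^2 + 5.9605*m - 5.017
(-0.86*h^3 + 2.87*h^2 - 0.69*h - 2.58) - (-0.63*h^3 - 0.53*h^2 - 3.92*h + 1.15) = -0.23*h^3 + 3.4*h^2 + 3.23*h - 3.73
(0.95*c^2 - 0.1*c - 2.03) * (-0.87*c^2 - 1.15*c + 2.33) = -0.8265*c^4 - 1.0055*c^3 + 4.0946*c^2 + 2.1015*c - 4.7299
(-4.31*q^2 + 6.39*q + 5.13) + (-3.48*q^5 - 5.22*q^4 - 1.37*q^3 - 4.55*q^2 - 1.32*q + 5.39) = -3.48*q^5 - 5.22*q^4 - 1.37*q^3 - 8.86*q^2 + 5.07*q + 10.52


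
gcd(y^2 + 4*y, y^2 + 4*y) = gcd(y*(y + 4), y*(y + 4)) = y^2 + 4*y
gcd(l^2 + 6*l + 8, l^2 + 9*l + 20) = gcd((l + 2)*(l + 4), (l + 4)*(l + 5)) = l + 4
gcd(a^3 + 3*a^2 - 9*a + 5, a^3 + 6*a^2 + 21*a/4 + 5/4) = a + 5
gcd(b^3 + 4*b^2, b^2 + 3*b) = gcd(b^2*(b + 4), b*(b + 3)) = b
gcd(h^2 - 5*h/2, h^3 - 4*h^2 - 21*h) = h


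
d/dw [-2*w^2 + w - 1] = 1 - 4*w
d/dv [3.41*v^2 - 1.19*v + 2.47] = 6.82*v - 1.19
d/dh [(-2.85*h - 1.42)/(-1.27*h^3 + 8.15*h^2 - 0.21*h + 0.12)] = (-7.239*h^3 + 17.8173*h^2 + 23.146*h - 0.6402)/(1.6129*h^6 - 20.701*h^5 + 66.9559*h^4 - 3.7278*h^3 + 2.0001*h^2 - 0.0504*h + 0.0144)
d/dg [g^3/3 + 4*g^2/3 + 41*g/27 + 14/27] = g^2 + 8*g/3 + 41/27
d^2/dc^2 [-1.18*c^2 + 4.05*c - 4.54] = -2.36000000000000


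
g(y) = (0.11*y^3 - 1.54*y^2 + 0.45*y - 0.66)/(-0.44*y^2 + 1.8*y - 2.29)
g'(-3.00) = -0.47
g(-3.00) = 1.62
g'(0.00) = 0.03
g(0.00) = 0.29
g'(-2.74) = -0.48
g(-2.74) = 1.49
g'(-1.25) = -0.51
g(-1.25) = 0.74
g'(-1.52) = -0.52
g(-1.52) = 0.88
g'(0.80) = 2.65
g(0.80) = 1.09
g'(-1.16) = -0.51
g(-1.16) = 0.69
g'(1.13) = 5.55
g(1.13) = 2.40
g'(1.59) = 11.35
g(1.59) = 6.28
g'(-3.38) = -0.45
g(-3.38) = 1.79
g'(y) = (0.88*y - 1.8)*(0.11*y^3 - 1.54*y^2 + 0.45*y - 0.66)/(-0.44*y^2 + 1.8*y - 2.29)^2 + (0.33*y^2 - 3.08*y + 0.45)/(-0.44*y^2 + 1.8*y - 2.29) = (-0.0484*y^4 + 0.396*y^3 - 3.3297*y^2 + 6.4724*y + 0.1575)/(0.1936*y^4 - 1.584*y^3 + 5.2552*y^2 - 8.244*y + 5.2441)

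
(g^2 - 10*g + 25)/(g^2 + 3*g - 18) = (g^2 - 10*g + 25)/(g^2 + 3*g - 18)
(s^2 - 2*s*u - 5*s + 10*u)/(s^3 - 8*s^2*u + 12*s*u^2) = (s - 5)/(s*(s - 6*u))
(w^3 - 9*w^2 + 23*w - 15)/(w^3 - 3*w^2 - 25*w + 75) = (w - 1)/(w + 5)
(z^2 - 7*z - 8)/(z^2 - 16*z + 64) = (z + 1)/(z - 8)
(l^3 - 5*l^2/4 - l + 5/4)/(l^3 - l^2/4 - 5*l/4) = (l - 1)/l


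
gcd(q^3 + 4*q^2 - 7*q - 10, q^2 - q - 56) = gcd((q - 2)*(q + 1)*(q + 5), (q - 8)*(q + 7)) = 1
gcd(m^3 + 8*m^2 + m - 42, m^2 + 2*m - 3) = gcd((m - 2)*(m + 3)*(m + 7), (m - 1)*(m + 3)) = m + 3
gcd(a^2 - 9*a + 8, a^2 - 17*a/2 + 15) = 1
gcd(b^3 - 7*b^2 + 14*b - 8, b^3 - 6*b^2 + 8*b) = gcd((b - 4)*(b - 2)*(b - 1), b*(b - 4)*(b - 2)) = b^2 - 6*b + 8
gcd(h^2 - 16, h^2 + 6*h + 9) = 1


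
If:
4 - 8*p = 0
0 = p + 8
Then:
No Solution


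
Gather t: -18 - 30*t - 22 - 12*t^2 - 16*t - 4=-12*t^2 - 46*t - 44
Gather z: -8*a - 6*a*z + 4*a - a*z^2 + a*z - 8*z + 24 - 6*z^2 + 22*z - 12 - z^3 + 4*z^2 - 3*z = -4*a - z^3 + z^2*(-a - 2) + z*(11 - 5*a) + 12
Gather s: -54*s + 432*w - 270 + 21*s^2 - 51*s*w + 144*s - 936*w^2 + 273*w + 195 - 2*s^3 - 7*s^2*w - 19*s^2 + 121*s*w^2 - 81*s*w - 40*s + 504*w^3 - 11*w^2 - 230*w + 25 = -2*s^3 + s^2*(2 - 7*w) + s*(121*w^2 - 132*w + 50) + 504*w^3 - 947*w^2 + 475*w - 50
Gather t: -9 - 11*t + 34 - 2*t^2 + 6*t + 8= -2*t^2 - 5*t + 33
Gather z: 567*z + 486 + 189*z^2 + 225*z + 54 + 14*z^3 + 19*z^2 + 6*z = 14*z^3 + 208*z^2 + 798*z + 540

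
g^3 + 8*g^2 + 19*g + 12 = (g + 1)*(g + 3)*(g + 4)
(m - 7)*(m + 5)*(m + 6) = m^3 + 4*m^2 - 47*m - 210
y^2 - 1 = (y - 1)*(y + 1)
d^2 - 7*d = d*(d - 7)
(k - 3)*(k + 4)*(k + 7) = k^3 + 8*k^2 - 5*k - 84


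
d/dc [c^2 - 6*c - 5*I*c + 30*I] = 2*c - 6 - 5*I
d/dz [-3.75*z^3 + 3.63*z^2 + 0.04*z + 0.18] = -11.25*z^2 + 7.26*z + 0.04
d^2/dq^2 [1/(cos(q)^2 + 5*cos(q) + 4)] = (-4*sin(q)^4 + 11*sin(q)^2 + 155*cos(q)/4 - 15*cos(3*q)/4 + 35)/((cos(q) + 1)^3*(cos(q) + 4)^3)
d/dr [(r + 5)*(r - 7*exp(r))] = r - (r + 5)*(7*exp(r) - 1) - 7*exp(r)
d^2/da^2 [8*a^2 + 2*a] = 16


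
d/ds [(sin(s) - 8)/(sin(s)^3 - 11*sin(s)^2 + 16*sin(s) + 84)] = (-2*sin(s)^3 + 35*sin(s)^2 - 176*sin(s) + 212)*cos(s)/(sin(s)^3 - 11*sin(s)^2 + 16*sin(s) + 84)^2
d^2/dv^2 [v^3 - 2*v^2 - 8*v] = 6*v - 4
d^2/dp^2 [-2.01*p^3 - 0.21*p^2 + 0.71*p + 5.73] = -12.06*p - 0.42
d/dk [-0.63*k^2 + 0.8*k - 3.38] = 0.8 - 1.26*k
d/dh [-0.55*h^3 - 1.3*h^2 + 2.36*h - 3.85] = -1.65*h^2 - 2.6*h + 2.36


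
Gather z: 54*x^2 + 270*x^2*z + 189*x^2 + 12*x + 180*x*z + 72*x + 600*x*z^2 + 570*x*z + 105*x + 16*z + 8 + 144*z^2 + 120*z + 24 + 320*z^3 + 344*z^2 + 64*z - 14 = 243*x^2 + 189*x + 320*z^3 + z^2*(600*x + 488) + z*(270*x^2 + 750*x + 200) + 18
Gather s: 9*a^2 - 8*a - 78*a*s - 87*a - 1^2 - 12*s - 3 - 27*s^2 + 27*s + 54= 9*a^2 - 95*a - 27*s^2 + s*(15 - 78*a) + 50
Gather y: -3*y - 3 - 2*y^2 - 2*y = -2*y^2 - 5*y - 3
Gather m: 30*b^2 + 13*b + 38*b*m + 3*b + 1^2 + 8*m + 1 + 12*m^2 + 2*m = 30*b^2 + 16*b + 12*m^2 + m*(38*b + 10) + 2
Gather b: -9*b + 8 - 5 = 3 - 9*b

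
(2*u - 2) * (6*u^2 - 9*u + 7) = 12*u^3 - 30*u^2 + 32*u - 14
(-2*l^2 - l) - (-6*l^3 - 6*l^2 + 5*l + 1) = 6*l^3 + 4*l^2 - 6*l - 1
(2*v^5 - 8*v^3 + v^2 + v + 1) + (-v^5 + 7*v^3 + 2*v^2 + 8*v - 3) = v^5 - v^3 + 3*v^2 + 9*v - 2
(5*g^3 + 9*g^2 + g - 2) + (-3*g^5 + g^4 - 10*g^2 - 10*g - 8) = -3*g^5 + g^4 + 5*g^3 - g^2 - 9*g - 10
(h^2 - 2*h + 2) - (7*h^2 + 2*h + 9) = -6*h^2 - 4*h - 7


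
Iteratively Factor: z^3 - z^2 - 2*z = (z + 1)*(z^2 - 2*z) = (z - 2)*(z + 1)*(z)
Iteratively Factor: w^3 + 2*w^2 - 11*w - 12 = (w + 1)*(w^2 + w - 12) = (w + 1)*(w + 4)*(w - 3)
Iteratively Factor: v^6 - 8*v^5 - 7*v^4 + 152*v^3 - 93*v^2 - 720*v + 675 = (v + 3)*(v^5 - 11*v^4 + 26*v^3 + 74*v^2 - 315*v + 225) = (v - 5)*(v + 3)*(v^4 - 6*v^3 - 4*v^2 + 54*v - 45) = (v - 5)*(v + 3)^2*(v^3 - 9*v^2 + 23*v - 15) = (v - 5)^2*(v + 3)^2*(v^2 - 4*v + 3) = (v - 5)^2*(v - 3)*(v + 3)^2*(v - 1)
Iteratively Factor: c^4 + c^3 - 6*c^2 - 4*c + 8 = (c - 2)*(c^3 + 3*c^2 - 4) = (c - 2)*(c - 1)*(c^2 + 4*c + 4) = (c - 2)*(c - 1)*(c + 2)*(c + 2)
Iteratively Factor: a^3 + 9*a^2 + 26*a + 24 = (a + 4)*(a^2 + 5*a + 6) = (a + 2)*(a + 4)*(a + 3)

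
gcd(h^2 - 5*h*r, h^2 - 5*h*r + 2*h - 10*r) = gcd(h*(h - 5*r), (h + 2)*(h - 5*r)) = -h + 5*r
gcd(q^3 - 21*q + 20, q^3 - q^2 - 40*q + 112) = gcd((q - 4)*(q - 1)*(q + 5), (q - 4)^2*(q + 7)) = q - 4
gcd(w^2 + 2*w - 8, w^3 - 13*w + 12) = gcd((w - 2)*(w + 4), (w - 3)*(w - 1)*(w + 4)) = w + 4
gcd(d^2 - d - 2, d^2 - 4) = d - 2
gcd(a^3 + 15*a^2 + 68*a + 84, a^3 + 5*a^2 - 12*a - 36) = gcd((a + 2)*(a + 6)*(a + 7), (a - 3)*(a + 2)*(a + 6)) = a^2 + 8*a + 12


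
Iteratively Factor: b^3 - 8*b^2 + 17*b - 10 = (b - 2)*(b^2 - 6*b + 5) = (b - 2)*(b - 1)*(b - 5)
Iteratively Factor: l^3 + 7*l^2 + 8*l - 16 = (l + 4)*(l^2 + 3*l - 4) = (l - 1)*(l + 4)*(l + 4)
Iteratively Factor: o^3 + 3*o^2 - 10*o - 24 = (o + 4)*(o^2 - o - 6) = (o - 3)*(o + 4)*(o + 2)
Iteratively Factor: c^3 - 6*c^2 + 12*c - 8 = (c - 2)*(c^2 - 4*c + 4) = (c - 2)^2*(c - 2)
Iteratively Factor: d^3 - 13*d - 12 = (d + 1)*(d^2 - d - 12) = (d + 1)*(d + 3)*(d - 4)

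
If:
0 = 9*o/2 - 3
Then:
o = 2/3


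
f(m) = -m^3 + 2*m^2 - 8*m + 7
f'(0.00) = -8.00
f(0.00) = 7.00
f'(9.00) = -215.00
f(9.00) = -632.00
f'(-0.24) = -9.13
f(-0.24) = 9.05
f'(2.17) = -13.45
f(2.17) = -11.16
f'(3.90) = -38.03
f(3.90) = -53.10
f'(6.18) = -97.86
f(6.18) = -202.08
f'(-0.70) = -12.27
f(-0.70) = 13.92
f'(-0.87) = -13.75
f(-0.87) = 16.13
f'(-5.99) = -139.60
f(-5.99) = 341.60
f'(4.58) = -52.61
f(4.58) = -83.76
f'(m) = -3*m^2 + 4*m - 8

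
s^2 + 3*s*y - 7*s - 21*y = (s - 7)*(s + 3*y)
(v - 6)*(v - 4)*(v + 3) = v^3 - 7*v^2 - 6*v + 72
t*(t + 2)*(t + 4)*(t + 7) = t^4 + 13*t^3 + 50*t^2 + 56*t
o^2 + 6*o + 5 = (o + 1)*(o + 5)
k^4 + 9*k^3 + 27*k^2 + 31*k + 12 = (k + 1)^2*(k + 3)*(k + 4)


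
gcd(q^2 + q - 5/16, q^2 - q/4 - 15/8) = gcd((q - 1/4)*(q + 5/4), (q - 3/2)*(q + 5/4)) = q + 5/4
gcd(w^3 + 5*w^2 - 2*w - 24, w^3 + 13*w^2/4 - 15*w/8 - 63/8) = w + 3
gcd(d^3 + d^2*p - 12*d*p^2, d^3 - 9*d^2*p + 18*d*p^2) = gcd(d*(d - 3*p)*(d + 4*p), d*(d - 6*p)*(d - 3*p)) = -d^2 + 3*d*p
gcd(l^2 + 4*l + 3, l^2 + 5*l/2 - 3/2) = l + 3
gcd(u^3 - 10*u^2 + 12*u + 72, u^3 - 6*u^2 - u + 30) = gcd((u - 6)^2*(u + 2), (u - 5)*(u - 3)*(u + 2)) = u + 2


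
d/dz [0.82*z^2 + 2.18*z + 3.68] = 1.64*z + 2.18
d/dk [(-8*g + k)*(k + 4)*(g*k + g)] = g*(-16*g*k - 40*g + 3*k^2 + 10*k + 4)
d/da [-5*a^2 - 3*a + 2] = -10*a - 3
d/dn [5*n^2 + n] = 10*n + 1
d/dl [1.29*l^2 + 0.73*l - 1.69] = 2.58*l + 0.73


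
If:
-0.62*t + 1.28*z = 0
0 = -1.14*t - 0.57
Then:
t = -0.50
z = -0.24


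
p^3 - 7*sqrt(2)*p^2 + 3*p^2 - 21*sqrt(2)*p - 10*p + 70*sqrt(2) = (p - 2)*(p + 5)*(p - 7*sqrt(2))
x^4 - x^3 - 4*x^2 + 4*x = x*(x - 2)*(x - 1)*(x + 2)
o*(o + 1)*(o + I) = o^3 + o^2 + I*o^2 + I*o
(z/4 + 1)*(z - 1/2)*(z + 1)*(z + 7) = z^4/4 + 23*z^3/8 + 33*z^2/4 + 17*z/8 - 7/2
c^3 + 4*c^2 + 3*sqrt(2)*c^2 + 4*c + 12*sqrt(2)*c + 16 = (c + 4)*(c + sqrt(2))*(c + 2*sqrt(2))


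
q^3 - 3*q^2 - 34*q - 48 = (q - 8)*(q + 2)*(q + 3)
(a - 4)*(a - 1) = a^2 - 5*a + 4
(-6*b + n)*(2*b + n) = -12*b^2 - 4*b*n + n^2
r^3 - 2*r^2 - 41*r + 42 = (r - 7)*(r - 1)*(r + 6)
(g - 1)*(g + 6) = g^2 + 5*g - 6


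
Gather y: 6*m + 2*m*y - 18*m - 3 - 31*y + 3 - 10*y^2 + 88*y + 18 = -12*m - 10*y^2 + y*(2*m + 57) + 18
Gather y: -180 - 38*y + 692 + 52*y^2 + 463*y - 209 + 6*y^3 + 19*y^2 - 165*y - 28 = 6*y^3 + 71*y^2 + 260*y + 275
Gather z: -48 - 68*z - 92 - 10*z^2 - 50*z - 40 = -10*z^2 - 118*z - 180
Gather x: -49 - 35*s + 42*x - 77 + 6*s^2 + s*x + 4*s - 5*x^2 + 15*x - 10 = 6*s^2 - 31*s - 5*x^2 + x*(s + 57) - 136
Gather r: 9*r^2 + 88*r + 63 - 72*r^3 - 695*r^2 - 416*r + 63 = -72*r^3 - 686*r^2 - 328*r + 126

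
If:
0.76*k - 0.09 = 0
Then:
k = 0.12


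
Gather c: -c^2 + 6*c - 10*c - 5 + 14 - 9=-c^2 - 4*c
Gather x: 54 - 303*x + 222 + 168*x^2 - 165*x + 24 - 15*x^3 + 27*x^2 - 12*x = -15*x^3 + 195*x^2 - 480*x + 300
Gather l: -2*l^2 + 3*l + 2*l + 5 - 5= -2*l^2 + 5*l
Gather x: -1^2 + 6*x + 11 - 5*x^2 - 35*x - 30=-5*x^2 - 29*x - 20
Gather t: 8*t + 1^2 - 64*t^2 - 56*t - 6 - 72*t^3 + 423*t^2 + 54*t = -72*t^3 + 359*t^2 + 6*t - 5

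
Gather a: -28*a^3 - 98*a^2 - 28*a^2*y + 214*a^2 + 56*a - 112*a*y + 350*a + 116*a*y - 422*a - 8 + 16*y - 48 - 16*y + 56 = -28*a^3 + a^2*(116 - 28*y) + a*(4*y - 16)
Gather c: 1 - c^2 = 1 - c^2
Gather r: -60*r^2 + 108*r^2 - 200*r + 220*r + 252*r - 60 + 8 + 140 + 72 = 48*r^2 + 272*r + 160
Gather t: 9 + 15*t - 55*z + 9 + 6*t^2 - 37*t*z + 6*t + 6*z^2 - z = 6*t^2 + t*(21 - 37*z) + 6*z^2 - 56*z + 18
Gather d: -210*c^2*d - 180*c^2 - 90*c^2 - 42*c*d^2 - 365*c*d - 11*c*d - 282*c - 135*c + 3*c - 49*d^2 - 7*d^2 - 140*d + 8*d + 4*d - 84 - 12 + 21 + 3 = -270*c^2 - 414*c + d^2*(-42*c - 56) + d*(-210*c^2 - 376*c - 128) - 72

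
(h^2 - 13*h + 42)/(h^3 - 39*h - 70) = (h - 6)/(h^2 + 7*h + 10)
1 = 1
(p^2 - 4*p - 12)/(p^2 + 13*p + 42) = (p^2 - 4*p - 12)/(p^2 + 13*p + 42)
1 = 1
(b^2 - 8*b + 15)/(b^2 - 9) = (b - 5)/(b + 3)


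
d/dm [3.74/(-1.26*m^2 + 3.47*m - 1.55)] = (9.4248*m - 12.9778)/(1.26*m^2 - 3.47*m + 1.55)^2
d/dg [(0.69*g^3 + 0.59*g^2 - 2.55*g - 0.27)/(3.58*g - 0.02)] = (4.9404*g^3 + 2.0708*g^2 - 0.0236000000000001*g + 1.0176)/(12.8164*g^2 - 0.1432*g + 0.0004)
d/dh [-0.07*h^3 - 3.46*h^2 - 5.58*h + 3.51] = -0.21*h^2 - 6.92*h - 5.58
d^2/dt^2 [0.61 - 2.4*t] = 0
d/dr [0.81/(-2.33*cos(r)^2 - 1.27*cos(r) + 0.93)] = -(3.7746*cos(r) + 1.0287)*sin(r)/(2.33*cos(r)^2 + 1.27*cos(r) - 0.93)^2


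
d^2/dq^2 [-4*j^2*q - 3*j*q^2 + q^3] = -6*j + 6*q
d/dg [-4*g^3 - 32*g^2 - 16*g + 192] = -12*g^2 - 64*g - 16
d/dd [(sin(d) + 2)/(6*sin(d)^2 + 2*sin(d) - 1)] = (-24*sin(d) + 3*cos(2*d) - 8)*cos(d)/(6*sin(d)^2 + 2*sin(d) - 1)^2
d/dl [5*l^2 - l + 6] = 10*l - 1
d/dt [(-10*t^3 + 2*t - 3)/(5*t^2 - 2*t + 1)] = 2*(-25*t^4 + 20*t^3 - 20*t^2 + 15*t - 2)/(25*t^4 - 20*t^3 + 14*t^2 - 4*t + 1)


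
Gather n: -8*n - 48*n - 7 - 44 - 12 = -56*n - 63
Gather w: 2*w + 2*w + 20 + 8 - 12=4*w + 16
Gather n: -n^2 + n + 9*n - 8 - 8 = -n^2 + 10*n - 16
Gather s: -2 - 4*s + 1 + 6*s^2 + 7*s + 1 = 6*s^2 + 3*s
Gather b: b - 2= b - 2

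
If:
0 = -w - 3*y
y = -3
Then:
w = 9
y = -3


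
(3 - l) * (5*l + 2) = -5*l^2 + 13*l + 6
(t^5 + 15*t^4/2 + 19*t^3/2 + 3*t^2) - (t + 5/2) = t^5 + 15*t^4/2 + 19*t^3/2 + 3*t^2 - t - 5/2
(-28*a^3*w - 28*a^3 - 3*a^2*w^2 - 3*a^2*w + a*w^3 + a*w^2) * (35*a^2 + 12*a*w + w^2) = -980*a^5*w - 980*a^5 - 441*a^4*w^2 - 441*a^4*w - 29*a^3*w^3 - 29*a^3*w^2 + 9*a^2*w^4 + 9*a^2*w^3 + a*w^5 + a*w^4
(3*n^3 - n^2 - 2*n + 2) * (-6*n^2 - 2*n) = -18*n^5 + 14*n^3 - 8*n^2 - 4*n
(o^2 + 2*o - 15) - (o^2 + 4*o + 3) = -2*o - 18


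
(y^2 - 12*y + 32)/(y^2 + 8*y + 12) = (y^2 - 12*y + 32)/(y^2 + 8*y + 12)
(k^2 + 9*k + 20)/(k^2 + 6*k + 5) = (k + 4)/(k + 1)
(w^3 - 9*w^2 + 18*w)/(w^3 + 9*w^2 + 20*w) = (w^2 - 9*w + 18)/(w^2 + 9*w + 20)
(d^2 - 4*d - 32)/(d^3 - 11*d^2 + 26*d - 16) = (d + 4)/(d^2 - 3*d + 2)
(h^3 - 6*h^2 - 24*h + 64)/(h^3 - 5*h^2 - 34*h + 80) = (h + 4)/(h + 5)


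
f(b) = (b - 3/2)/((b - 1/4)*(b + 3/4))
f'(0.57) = 10.92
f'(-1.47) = -3.92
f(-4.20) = -0.37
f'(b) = -(b - 3/2)/((b - 1/4)*(b + 3/4)^2) - (b - 3/2)/((b - 1/4)^2*(b + 3/4)) + 1/((b - 1/4)*(b + 3/4)) = 16*(-16*b^2 + 48*b + 9)/(256*b^4 + 256*b^3 - 32*b^2 - 48*b + 9)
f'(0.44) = 33.04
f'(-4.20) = -0.13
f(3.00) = 0.15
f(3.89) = 0.14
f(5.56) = 0.12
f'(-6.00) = -0.05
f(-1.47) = -2.40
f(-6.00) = -0.23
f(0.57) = -2.20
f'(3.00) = 0.01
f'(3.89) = -0.01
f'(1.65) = 0.25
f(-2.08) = -1.16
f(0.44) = -4.69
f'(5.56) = -0.01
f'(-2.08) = -1.04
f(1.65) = 0.04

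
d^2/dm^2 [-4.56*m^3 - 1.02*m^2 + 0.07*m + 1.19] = -27.36*m - 2.04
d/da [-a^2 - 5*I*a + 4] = -2*a - 5*I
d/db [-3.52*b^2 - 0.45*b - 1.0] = -7.04*b - 0.45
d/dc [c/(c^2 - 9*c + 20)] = (20 - c^2)/(c^4 - 18*c^3 + 121*c^2 - 360*c + 400)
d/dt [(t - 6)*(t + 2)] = 2*t - 4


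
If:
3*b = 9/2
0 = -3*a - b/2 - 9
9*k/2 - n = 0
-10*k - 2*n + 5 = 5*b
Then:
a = -13/4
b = 3/2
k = -5/38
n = -45/76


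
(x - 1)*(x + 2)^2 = x^3 + 3*x^2 - 4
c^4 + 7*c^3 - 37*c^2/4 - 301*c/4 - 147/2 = (c - 7/2)*(c + 3/2)*(c + 2)*(c + 7)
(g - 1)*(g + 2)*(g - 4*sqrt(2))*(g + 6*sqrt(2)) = g^4 + g^3 + 2*sqrt(2)*g^3 - 50*g^2 + 2*sqrt(2)*g^2 - 48*g - 4*sqrt(2)*g + 96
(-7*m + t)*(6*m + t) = -42*m^2 - m*t + t^2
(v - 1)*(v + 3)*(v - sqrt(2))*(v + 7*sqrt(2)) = v^4 + 2*v^3 + 6*sqrt(2)*v^3 - 17*v^2 + 12*sqrt(2)*v^2 - 28*v - 18*sqrt(2)*v + 42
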